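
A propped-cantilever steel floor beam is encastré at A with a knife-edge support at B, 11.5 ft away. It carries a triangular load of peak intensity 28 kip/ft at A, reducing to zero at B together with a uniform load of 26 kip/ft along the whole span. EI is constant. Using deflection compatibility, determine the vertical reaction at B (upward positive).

Take the reaction at B as the redundant and release it; the primary structure is a cantilever fixed at A.
Downward deflection at the released point B due to the loads:
  triangular load, peak 28 at the fixed end: w₀L⁴/(30EI) = 16324/EI
  UDL 26: wL⁴/(8EI) = 56843/EI
  δ_0 = 73167/EI
Tip deflection under a unit load at B: L³/(3EI) = 507/EI.
Compatibility at B: δ_0 − R_B·δ_{BB} = 0, so R_B = 73167/507 = 144.3 kip.

R_B = 144.3 kip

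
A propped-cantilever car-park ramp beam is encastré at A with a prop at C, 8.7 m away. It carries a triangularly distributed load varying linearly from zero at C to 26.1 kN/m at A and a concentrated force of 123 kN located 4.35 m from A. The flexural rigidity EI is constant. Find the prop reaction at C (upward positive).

Take the reaction at C as the redundant and release it; the primary structure is a cantilever fixed at A.
Deflection at C on the released cantilever, summing each load's contribution:
  triangular load, peak 26.1 at the fixed end: w₀L⁴/(30EI) = 4984/EI
  point load 123 at a = 4.35: Pa²(3L − a)/(6EI) = 8437/EI
  δ_0 = 13421/EI
Flexibility coefficient — unit upward force at C: δ_{CC} = L³/(3EI) = 219.5/EI.
Compatibility at C: δ_0 − R_C·δ_{CC} = 0, so R_C = 13421/219.5 = 61.14 kN.

R_C = 61.14 kN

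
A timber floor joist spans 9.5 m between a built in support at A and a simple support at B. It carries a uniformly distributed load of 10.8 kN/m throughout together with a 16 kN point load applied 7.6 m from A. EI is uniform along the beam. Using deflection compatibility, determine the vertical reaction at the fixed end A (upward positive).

Remove the prop at B; the released (primary) structure is a cantilever built in at A.
Free-end deflection of the primary structure under the applied loading (downward +):
  UDL 10.8: wL⁴/(8EI) = 10996/EI
  point load 16 at a = 7.6: Pa²(3L − a)/(6EI) = 3219/EI
  δ_0 = 14215/EI
Tip deflection under a unit load at B: L³/(3EI) = 285.8/EI.
Compatibility at B: δ_0 − R_B·δ_{BB} = 0, so R_B = 14215/285.8 = 49.74 kN.
Vertical equilibrium: R_A = ΣP − R_B = 118.6 − 49.74 = 68.86 kN.

R_A = 68.86 kN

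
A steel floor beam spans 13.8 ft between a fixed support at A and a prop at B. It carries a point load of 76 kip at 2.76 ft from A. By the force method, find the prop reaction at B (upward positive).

R_B = 4.256 kip

Take the reaction at B as the redundant and release it; the primary structure is a cantilever fixed at A.
Free-end deflection of the primary structure under the applied loading (downward +):
  point load 76 at a = 2.76: Pa²(3L − a)/(6EI) = 3728/EI
Flexibility coefficient — unit upward force at B: δ_{BB} = L³/(3EI) = 876/EI.
Compatibility at B: δ_0 − R_B·δ_{BB} = 0, so R_B = 3728/876 = 4.256 kip.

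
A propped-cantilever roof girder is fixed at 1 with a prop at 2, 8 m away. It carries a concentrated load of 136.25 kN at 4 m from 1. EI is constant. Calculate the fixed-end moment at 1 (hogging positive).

M_1 = 204.4 kN·m

Release the roller at 2. Primary structure: cantilever fixed at 1.
Free-end deflection of the primary structure under the applied loading (downward +):
  point load 136.25 at a = 4: Pa²(3L − a)/(6EI) = 7267/EI
Tip deflection under a unit load at 2: L³/(3EI) = 170.7/EI.
The prop prevents deflection at 2: R_2 = δ_0/δ_{22} = 7267/170.7 = 42.58 kN.
Moment equilibrium about 1: M_1 = Σ(load moments about 1) − R_2·L = 545 − 42.58×8 = 204.4 kN·m.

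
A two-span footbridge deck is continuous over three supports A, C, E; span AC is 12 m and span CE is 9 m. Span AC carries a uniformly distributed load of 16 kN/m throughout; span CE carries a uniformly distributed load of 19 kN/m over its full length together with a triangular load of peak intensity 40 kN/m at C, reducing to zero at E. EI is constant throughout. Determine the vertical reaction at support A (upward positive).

Release continuity at C by inserting a hinge; the redundant is the internal moment M_C. The primary structure is two simply-supported spans AC and CE.
End slopes at the hinge C, treating each span as simply supported:
  span AC: UDL 16: wL³/(24EI) = 1152/EI
  span CE: UDL 19: wL³/(24EI) = 577.1/EI
  span CE: triangular load, peak 40: w₀L³/(45EI) = 648/EI
  relative rotation θ_0 = (1152 + 1225)/EI = 2377/EI
A unit hogging moment at C produces rotation L₁/(3EI) + L₂/(3EI) = 7/EI.
Slope continuity at C: θ_0 = M_C·7/EI, so M_C = 2377/7 = 339.6 kN·m (hogging).
Span AC, ΣM about A with M_C applied at C: R_C^{AC}·12 = 1152 + 339.6, so R_C^{AC} = 124.3 kN and R_A = 192 − 124.3 = 67.7 kN.

R_A = 67.7 kN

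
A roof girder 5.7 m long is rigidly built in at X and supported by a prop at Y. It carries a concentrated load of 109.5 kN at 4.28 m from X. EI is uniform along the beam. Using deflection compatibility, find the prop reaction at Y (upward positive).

R_Y = 69.43 kN

Take the reaction at Y as the redundant and release it; the primary structure is a cantilever fixed at X.
Deflection at Y on the released cantilever, summing each load's contribution:
  point load 109.5 at a = 4.28: Pa²(3L − a)/(6EI) = 4286/EI
Flexibility coefficient — unit upward force at Y: δ_{YY} = L³/(3EI) = 61.73/EI.
Compatibility at Y: δ_0 − R_Y·δ_{YY} = 0, so R_Y = 4286/61.73 = 69.43 kN.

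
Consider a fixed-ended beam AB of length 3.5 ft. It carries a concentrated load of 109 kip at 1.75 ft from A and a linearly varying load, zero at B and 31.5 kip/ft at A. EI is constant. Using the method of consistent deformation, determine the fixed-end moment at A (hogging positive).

Take the two fixed-end moments M_A, M_B as redundants; the released structure is the simple span AB.
End rotations of the released simple span under the applied load (×1/EI):
  at A: point load 109 at a = 1.75: Pab(L + b)/(6LEI) = 83.45/EI
  at B: point load 109 at a = 1.75: Pab(L + a)/(6LEI) = 83.45/EI
  at A: triangular load, peak 31.5: w₀L³/(45EI) = 30.01/EI
  at B: triangular load, peak 31.5: 7w₀L³/(360EI) = 26.26/EI
  θ_A0 = 113.5/EI,  θ_B0 = 109.7/EI
Flexibility coefficients: a unit moment at one end gives L/(3EI) there and L/(6EI) at the far end, so f₁₁ = f₂₂ = 1.167/EI and f₁₂ = f₂₁ = 0.5833/EI.
Compatibility — zero rotation at each built-in end:
  1.167 M_A + 0.5833 M_B = 113.5
  0.5833 M_A + 1.167 M_B = 109.7
Solving the pair gives M_A = 66.98 kip·ft and M_B = 60.55 kip·ft (hogging).

M_A = 66.98 kip·ft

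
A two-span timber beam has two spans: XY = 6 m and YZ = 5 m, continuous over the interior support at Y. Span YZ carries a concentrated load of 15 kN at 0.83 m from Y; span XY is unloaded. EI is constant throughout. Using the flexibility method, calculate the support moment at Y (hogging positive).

Release continuity at Y by inserting a hinge; the redundant is the internal moment M_Y. The primary structure is two simply-supported spans XY and YZ.
Discontinuity in slope at Y on the released structure — sum the simple-span end rotations:
  span YZ: point load 15 at a = 0.83: Pab(L + b)/(6LEI) = 15.87/EI
  relative rotation θ_0 = (0 + 15.87)/EI = 15.87/EI
A unit hogging moment at Y produces rotation L₁/(3EI) + L₂/(3EI) = 3.667/EI.
Compatibility: M_Y·(L₁+L₂)/(3EI) = θ_0, giving M_Y = 4.328 kN·m (hogging).

M_Y = 4.328 kN·m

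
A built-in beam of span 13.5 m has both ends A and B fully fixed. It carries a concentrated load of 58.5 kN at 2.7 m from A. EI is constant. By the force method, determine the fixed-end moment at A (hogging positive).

Release both end moments; the primary structure is a simply-supported span AB with redundants M_A and M_B.
End rotations of the released simple span under the applied load (×1/EI):
  at A: point load 58.5 at a = 2.7: Pab(L + b)/(6LEI) = 511.8/EI
  at B: point load 58.5 at a = 2.7: Pab(L + a)/(6LEI) = 341.2/EI
  θ_A0 = 511.8/EI,  θ_B0 = 341.2/EI
Flexibility coefficients: a unit moment at one end gives L/(3EI) there and L/(6EI) at the far end, so f₁₁ = f₂₂ = 4.5/EI and f₁₂ = f₂₁ = 2.25/EI.
Compatibility — zero rotation at each built-in end:
  4.5 M_A + 2.25 M_B = 511.8
  2.25 M_A + 4.5 M_B = 341.2
Solving the pair gives M_A = 101.1 kN·m and M_B = 25.27 kN·m (hogging).

M_A = 101.1 kN·m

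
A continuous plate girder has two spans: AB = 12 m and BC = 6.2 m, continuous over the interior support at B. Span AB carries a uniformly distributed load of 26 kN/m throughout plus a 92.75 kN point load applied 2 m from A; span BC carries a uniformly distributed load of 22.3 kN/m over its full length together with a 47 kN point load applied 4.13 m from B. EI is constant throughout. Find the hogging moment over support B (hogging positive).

M_B = 419.3 kN·m

Insert a hinge at B; M_B is the redundant, and each span becomes simply supported.
Discontinuity in slope at B on the released structure — sum the simple-span end rotations:
  span AB: UDL 26: wL³/(24EI) = 1872/EI
  span AB: point load 92.75 at a = 2: Pab(L + a)/(6LEI) = 360.7/EI
  span BC: UDL 22.3: wL³/(24EI) = 221.4/EI
  span BC: point load 47 at a = 4.13: Pab(L + b)/(6LEI) = 89.33/EI
  relative rotation θ_0 = (2233 + 310.8)/EI = 2543/EI
A unit hogging moment at B produces rotation L₁/(3EI) + L₂/(3EI) = 6.067/EI.
Slope continuity at B: θ_0 = M_B·6.067/EI, so M_B = 2543/6.067 = 419.3 kN·m (hogging).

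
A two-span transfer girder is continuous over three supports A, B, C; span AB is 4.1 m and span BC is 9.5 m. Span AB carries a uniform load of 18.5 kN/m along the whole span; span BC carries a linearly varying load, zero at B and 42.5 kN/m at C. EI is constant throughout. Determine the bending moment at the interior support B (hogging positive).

M_B = 168 kN·m

Insert a hinge at B; M_B is the redundant, and each span becomes simply supported.
Rotations at B on the released spans (each span's end-slope, ×1/EI):
  span AB: UDL 18.5: wL³/(24EI) = 53.13/EI
  span BC: triangular load, peak 42.5: 7w₀L³/(360EI) = 708.5/EI
  relative rotation θ_0 = (53.13 + 708.5)/EI = 761.7/EI
A unit hogging moment at B produces rotation L₁/(3EI) + L₂/(3EI) = 4.533/EI.
Compatibility: M_B·(L₁+L₂)/(3EI) = θ_0, giving M_B = 168 kN·m (hogging).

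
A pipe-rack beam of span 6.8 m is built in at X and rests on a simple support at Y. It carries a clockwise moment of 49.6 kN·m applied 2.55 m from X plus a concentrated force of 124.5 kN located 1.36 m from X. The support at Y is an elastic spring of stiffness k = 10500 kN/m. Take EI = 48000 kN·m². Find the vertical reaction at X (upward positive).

R_X = 111.4 kN

Choose R_Y as the redundant. The primary structure is the cantilever fixed at X.
Primary-structure tip deflection at Y by superposition:
  clockwise couple 49.6 at a = 2.55: M₀a(2L − a)/(2EI) = 698.8/EI
  point load 124.5 at a = 1.36: Pa²(3L − a)/(6EI) = 730.7/EI
  δ_0 = 1430/EI
Flexibility coefficient — unit upward force at Y: δ_{YY} = L³/(3EI) = 104.8/EI.
With EI = 48000 kN·m²: δ_0 = 0.029782 m and δ_{YY} = 0.002184 m/kN.
Compatibility — the spring shortens by R_Y/k under the reaction it provides: δ_0 − R_Y·δ_{YY} = R_Y/k. With 1/k = 0.000095 m/kN, R_Y = δ_0 / (δ_{YY} + 1/k) = 0.029782 / (0.002184 + 0.000095) = 13.07 kN.
Vertical equilibrium: R_X = ΣP − R_Y = 124.5 − 13.07 = 111.4 kN.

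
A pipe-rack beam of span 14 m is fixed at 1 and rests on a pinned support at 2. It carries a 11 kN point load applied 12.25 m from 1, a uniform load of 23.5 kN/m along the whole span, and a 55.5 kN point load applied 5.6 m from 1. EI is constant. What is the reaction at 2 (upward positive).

R_2 = 143.9 kN

Remove the prop at 2; the released (primary) structure is a cantilever built in at 1.
Deflection at 2 on the released cantilever, summing each load's contribution:
  point load 11 at a = 12.25: Pa²(3L − a)/(6EI) = 8185/EI
  UDL 23.5: wL⁴/(8EI) = 112847/EI
  point load 55.5 at a = 5.6: Pa²(3L − a)/(6EI) = 10559/EI
  δ_0 = 131591/EI
Flexibility coefficient — unit upward force at 2: δ_{22} = L³/(3EI) = 914.7/EI.
The prop prevents deflection at 2: R_2 = δ_0/δ_{22} = 131591/914.7 = 143.9 kN.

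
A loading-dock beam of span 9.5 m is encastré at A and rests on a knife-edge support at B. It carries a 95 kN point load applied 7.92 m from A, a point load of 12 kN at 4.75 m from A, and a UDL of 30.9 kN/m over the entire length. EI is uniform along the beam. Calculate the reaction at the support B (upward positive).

Take the reaction at B as the redundant and release it; the primary structure is a cantilever fixed at A.
Primary-structure tip deflection at B by superposition:
  point load 95 at a = 7.92: Pa²(3L − a)/(6EI) = 20439/EI
  point load 12 at a = 4.75: Pa²(3L − a)/(6EI) = 1072/EI
  UDL 30.9: wL⁴/(8EI) = 31460/EI
  δ_0 = 52971/EI
Flexibility coefficient — unit upward force at B: δ_{BB} = L³/(3EI) = 285.8/EI.
The prop prevents deflection at B: R_B = δ_0/δ_{BB} = 52971/285.8 = 185.3 kN.

R_B = 185.3 kN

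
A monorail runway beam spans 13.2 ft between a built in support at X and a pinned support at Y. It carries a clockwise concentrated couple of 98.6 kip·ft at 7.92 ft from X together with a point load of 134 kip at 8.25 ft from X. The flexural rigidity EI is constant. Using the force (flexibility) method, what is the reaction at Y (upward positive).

R_Y = 71.57 kip

Choose R_Y as the redundant. The primary structure is the cantilever fixed at X.
Downward deflection at the released point Y due to the loads:
  clockwise couple 98.6 at a = 7.92: M₀a(2L − a)/(2EI) = 7216/EI
  point load 134 at a = 8.25: Pa²(3L − a)/(6EI) = 47654/EI
  δ_0 = 54870/EI
Tip deflection under a unit load at Y: L³/(3EI) = 766.7/EI.
The prop prevents deflection at Y: R_Y = δ_0/δ_{YY} = 54870/766.7 = 71.57 kip.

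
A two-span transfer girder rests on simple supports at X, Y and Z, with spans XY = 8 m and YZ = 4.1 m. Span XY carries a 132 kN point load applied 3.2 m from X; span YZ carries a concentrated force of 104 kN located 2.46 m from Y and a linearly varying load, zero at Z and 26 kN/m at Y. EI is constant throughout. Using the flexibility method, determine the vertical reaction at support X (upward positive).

Insert a hinge at Y; M_Y is the redundant, and each span becomes simply supported.
Discontinuity in slope at Y on the released structure — sum the simple-span end rotations:
  span XY: point load 132 at a = 3.2: Pab(L + a)/(6LEI) = 473.1/EI
  span YZ: point load 104 at a = 2.46: Pab(L + b)/(6LEI) = 97.9/EI
  span YZ: triangular load, peak 26: w₀L³/(45EI) = 39.82/EI
  relative rotation θ_0 = (473.1 + 137.7)/EI = 610.8/EI
A unit hogging moment at Y produces rotation L₁/(3EI) + L₂/(3EI) = 4.033/EI.
Slope continuity at Y: θ_0 = M_Y·4.033/EI, so M_Y = 610.8/4.033 = 151.4 kN·m (hogging).
Span XY, ΣM about X with M_Y applied at Y: R_Y^{XY}·8 = 422.4 + 151.4, so R_Y^{XY} = 71.73 kN and R_X = 132 − 71.73 = 60.27 kN.

R_X = 60.27 kN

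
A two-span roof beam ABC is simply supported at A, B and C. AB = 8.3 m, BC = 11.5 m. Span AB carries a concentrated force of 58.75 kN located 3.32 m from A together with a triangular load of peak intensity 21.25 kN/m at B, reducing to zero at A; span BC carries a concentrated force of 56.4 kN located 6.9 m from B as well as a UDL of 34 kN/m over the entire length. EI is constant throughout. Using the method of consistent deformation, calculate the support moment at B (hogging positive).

M_B = 465 kN·m

Take M_B as the redundant. Released structure: two simple spans AB and BC with a hinge at B.
Rotations at B on the released spans (each span's end-slope, ×1/EI):
  span AB: point load 58.75 at a = 3.32: Pab(L + a)/(6LEI) = 226.6/EI
  span AB: triangular load, peak 21.25: w₀L³/(45EI) = 270/EI
  span BC: point load 56.4 at a = 6.9: Pab(L + b)/(6LEI) = 417.7/EI
  span BC: UDL 34: wL³/(24EI) = 2155/EI
  relative rotation θ_0 = (496.7 + 2572)/EI = 3069/EI
A unit hogging moment at B produces rotation L₁/(3EI) + L₂/(3EI) = 6.6/EI.
Compatibility: M_B·(L₁+L₂)/(3EI) = θ_0, giving M_B = 465 kN·m (hogging).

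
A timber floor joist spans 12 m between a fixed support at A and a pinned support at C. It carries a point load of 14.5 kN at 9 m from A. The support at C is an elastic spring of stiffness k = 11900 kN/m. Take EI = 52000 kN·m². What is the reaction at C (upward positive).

Take the reaction at C as the redundant and release it; the primary structure is a cantilever fixed at A.
Deflection at C on the released cantilever, summing each load's contribution:
  point load 14.5 at a = 9: Pa²(3L − a)/(6EI) = 5285/EI
Tip deflection under a unit load at C: L³/(3EI) = 576/EI.
With EI = 52000 kN·m²: δ_0 = 0.10164 m and δ_{CC} = 0.011077 m/kN.
Compatibility — the spring shortens by R_C/k under the reaction it provides: δ_0 − R_C·δ_{CC} = R_C/k. With 1/k = 0.000084 m/kN, R_C = δ_0 / (δ_{CC} + 1/k) = 0.10164 / (0.011077 + 0.000084) = 9.107 kN.

R_C = 9.107 kN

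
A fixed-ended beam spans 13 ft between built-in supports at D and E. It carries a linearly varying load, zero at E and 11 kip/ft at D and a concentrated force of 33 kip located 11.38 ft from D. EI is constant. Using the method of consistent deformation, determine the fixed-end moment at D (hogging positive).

Take the two fixed-end moments M_D, M_E as redundants; the released structure is the simple span DE.
On the primary (simply-supported) span, the end slopes from the loading are:
  at D: triangular load, peak 11: w₀L³/(45EI) = 537/EI
  at E: triangular load, peak 11: 7w₀L³/(360EI) = 469.9/EI
  at D: point load 33 at a = 11.38: Pab(L + b)/(6LEI) = 114/EI
  at E: point load 33 at a = 11.38: Pab(L + a)/(6LEI) = 190.2/EI
  θ_D0 = 651.1/EI,  θ_E0 = 660.1/EI
Flexibility coefficients: a unit moment at one end gives L/(3EI) there and L/(6EI) at the far end, so f₁₁ = f₂₂ = 4.333/EI and f₁₂ = f₂₁ = 2.167/EI.
Compatibility — zero rotation at each built-in end:
  4.333 M_D + 2.167 M_E = 651.1
  2.167 M_D + 4.333 M_E = 660.1
Solving the pair gives M_D = 98.78 kip·ft and M_E = 102.9 kip·ft (hogging).

M_D = 98.78 kip·ft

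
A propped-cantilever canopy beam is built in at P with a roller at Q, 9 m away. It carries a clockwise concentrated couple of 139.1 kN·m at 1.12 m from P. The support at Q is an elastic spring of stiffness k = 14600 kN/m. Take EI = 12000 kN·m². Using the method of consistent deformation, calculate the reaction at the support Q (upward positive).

R_Q = 5.393 kN

Remove the prop at Q; the released (primary) structure is a cantilever built in at P.
Deflection at Q on the released cantilever, summing each load's contribution:
  clockwise couple 139.1 at a = 1.12: M₀a(2L − a)/(2EI) = 1315/EI
Tip deflection under a unit load at Q: L³/(3EI) = 243/EI.
With EI = 12000 kN·m²: δ_0 = 0.10957 m and δ_{QQ} = 0.02025 m/kN.
Compatibility — the spring shortens by R_Q/k under the reaction it provides: δ_0 − R_Q·δ_{QQ} = R_Q/k. With 1/k = 0.000068 m/kN, R_Q = δ_0 / (δ_{QQ} + 1/k) = 0.10957 / (0.02025 + 0.000068) = 5.393 kN.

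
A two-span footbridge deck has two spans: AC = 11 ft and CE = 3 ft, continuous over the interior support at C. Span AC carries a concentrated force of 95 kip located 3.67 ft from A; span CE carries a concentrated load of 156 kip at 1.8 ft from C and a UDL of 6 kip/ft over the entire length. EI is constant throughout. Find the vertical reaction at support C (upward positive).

R_C = 162.5 kip

Take M_C as the redundant. Released structure: two simple spans AC and CE with a hinge at C.
End slopes at the hinge C, treating each span as simply supported:
  span AC: point load 95 at a = 3.67: Pab(L + a)/(6LEI) = 568/EI
  span CE: point load 156 at a = 1.8: Pab(L + b)/(6LEI) = 78.62/EI
  span CE: UDL 6: wL³/(24EI) = 6.75/EI
  relative rotation θ_0 = (568 + 85.37)/EI = 653.4/EI
A unit hogging moment at C produces rotation L₁/(3EI) + L₂/(3EI) = 4.667/EI.
Compatibility: M_C·(L₁+L₂)/(3EI) = θ_0, giving M_C = 140 kip·ft (hogging).
Span AC, ΣM about A with M_C applied at C: R_C^{AC}·11 = 348.6 + 140, so R_C^{AC} = 44.42 kip and R_A = 95 − 44.42 = 50.58 kip.
Span CE, ΣM about E: R_C^{CE}·3 = 214.2 + 140, so R_C^{CE} = 118.1 kip and R_E = 174 − 118.1 = 55.93 kip.
R_C = 44.42 + 118.1 = 162.5 kip.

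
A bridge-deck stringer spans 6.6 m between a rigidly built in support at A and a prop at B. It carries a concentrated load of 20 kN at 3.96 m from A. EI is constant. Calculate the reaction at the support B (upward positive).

R_B = 8.64 kN

Remove the prop at B; the released (primary) structure is a cantilever built in at A.
Downward deflection at the released point B due to the loads:
  point load 20 at a = 3.96: Pa²(3L − a)/(6EI) = 828/EI
Tip deflection under a unit load at B: L³/(3EI) = 95.83/EI.
Compatibility at B: δ_0 − R_B·δ_{BB} = 0, so R_B = 828/95.83 = 8.64 kN.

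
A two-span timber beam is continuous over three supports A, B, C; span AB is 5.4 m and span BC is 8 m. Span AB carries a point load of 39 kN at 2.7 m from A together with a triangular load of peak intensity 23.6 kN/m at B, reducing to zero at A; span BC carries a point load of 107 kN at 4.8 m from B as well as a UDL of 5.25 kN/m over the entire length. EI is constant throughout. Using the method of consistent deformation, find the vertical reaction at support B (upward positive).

R_B = 170.9 kN

Release continuity at B by inserting a hinge; the redundant is the internal moment M_B. The primary structure is two simply-supported spans AB and BC.
Discontinuity in slope at B on the released structure — sum the simple-span end rotations:
  span AB: point load 39 at a = 2.7: Pab(L + a)/(6LEI) = 71.08/EI
  span AB: triangular load, peak 23.6: w₀L³/(45EI) = 82.58/EI
  span BC: point load 107 at a = 4.8: Pab(L + b)/(6LEI) = 383.5/EI
  span BC: UDL 5.25: wL³/(24EI) = 112/EI
  relative rotation θ_0 = (153.7 + 495.5)/EI = 649.1/EI
A unit hogging moment at B produces rotation L₁/(3EI) + L₂/(3EI) = 4.467/EI.
Compatibility: M_B·(L₁+L₂)/(3EI) = θ_0, giving M_B = 145.3 kN·m (hogging).
Span AB, ΣM about A with M_B applied at B: R_B^{AB}·5.4 = 334.7 + 145.3, so R_B^{AB} = 88.89 kN and R_A = 102.7 − 88.89 = 13.83 kN.
Span BC, ΣM about C: R_B^{BC}·8 = 510.4 + 145.3, so R_B^{BC} = 81.97 kN and R_C = 149 − 81.97 = 67.03 kN.
R_B = 88.89 + 81.97 = 170.9 kN.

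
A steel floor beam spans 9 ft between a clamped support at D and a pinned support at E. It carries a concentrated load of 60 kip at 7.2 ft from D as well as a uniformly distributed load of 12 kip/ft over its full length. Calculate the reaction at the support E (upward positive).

R_E = 82.74 kip

Take the reaction at E as the redundant and release it; the primary structure is a cantilever fixed at D.
Free-end deflection of the primary structure under the applied loading (downward +):
  point load 60 at a = 7.2: Pa²(3L − a)/(6EI) = 10264/EI
  UDL 12: wL⁴/(8EI) = 9842/EI
  δ_0 = 20106/EI
Tip deflection under a unit load at E: L³/(3EI) = 243/EI.
The prop prevents deflection at E: R_E = δ_0/δ_{EE} = 20106/243 = 82.74 kip.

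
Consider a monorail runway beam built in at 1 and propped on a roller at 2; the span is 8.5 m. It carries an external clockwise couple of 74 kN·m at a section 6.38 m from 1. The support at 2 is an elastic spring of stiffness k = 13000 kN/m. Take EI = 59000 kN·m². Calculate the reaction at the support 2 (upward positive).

R_2 = 11.98 kN

Take the reaction at 2 as the redundant and release it; the primary structure is a cantilever fixed at 1.
Downward deflection at the released point 2 due to the loads:
  clockwise couple 74 at a = 6.38: M₀a(2L − a)/(2EI) = 2507/EI
Flexibility coefficient — unit upward force at 2: δ_{22} = L³/(3EI) = 204.7/EI.
With EI = 59000 kN·m²: δ_0 = 0.042491 m and δ_{22} = 0.00347 m/kN.
Compatibility — the spring shortens by R_2/k under the reaction it provides: δ_0 − R_2·δ_{22} = R_2/k. With 1/k = 0.000077 m/kN, R_2 = δ_0 / (δ_{22} + 1/k) = 0.042491 / (0.00347 + 0.000077) = 11.98 kN.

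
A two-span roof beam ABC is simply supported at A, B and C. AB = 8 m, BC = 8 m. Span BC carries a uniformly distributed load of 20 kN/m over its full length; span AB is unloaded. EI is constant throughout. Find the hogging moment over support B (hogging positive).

M_B = 80 kN·m

Insert a hinge at B; M_B is the redundant, and each span becomes simply supported.
End slopes at the hinge B, treating each span as simply supported:
  span BC: UDL 20: wL³/(24EI) = 426.7/EI
  relative rotation θ_0 = (0 + 426.7)/EI = 426.7/EI
A unit hogging moment at B produces rotation L₁/(3EI) + L₂/(3EI) = 5.333/EI.
Slope continuity at B: θ_0 = M_B·5.333/EI, so M_B = 426.7/5.333 = 80 kN·m (hogging).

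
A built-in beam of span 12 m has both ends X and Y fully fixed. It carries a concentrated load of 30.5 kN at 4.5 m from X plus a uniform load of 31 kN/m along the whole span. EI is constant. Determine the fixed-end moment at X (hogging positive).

M_X = 425.6 kN·m

Take the two fixed-end moments M_X, M_Y as redundants; the released structure is the simple span XY.
Simple-span end rotations at X and Y under the given loads:
  at X: point load 30.5 at a = 4.5: Pab(L + b)/(6LEI) = 278.8/EI
  at Y: point load 30.5 at a = 4.5: Pab(L + a)/(6LEI) = 235.9/EI
  at X: UDL 31: wL³/(24EI) = 2232/EI
  at Y: UDL 31: wL³/(24EI) = 2232/EI
  θ_X0 = 2511/EI,  θ_Y0 = 2468/EI
Flexibility coefficients: a unit moment at one end gives L/(3EI) there and L/(6EI) at the far end, so f₁₁ = f₂₂ = 4/EI and f₁₂ = f₂₁ = 2/EI.
Compatibility — zero rotation at each built-in end:
  4 M_X + 2 M_Y = 2511
  2 M_X + 4 M_Y = 2468
Solving the pair gives M_X = 425.6 kN·m and M_Y = 404.2 kN·m (hogging).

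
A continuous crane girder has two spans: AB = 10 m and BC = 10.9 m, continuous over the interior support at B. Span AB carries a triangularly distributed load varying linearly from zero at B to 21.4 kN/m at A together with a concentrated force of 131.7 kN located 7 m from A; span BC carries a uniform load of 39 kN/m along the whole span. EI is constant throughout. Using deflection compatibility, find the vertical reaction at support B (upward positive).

Take M_B as the redundant. Released structure: two simple spans AB and BC with a hinge at B.
End slopes at the hinge B, treating each span as simply supported:
  span AB: triangular load, peak 21.4: 7w₀L³/(360EI) = 416.1/EI
  span AB: point load 131.7 at a = 7: Pab(L + a)/(6LEI) = 783.6/EI
  span BC: UDL 39: wL³/(24EI) = 2104/EI
  relative rotation θ_0 = (1200 + 2104)/EI = 3304/EI
A unit hogging moment at B produces rotation L₁/(3EI) + L₂/(3EI) = 6.967/EI.
Slope continuity at B: θ_0 = M_B·6.967/EI, so M_B = 3304/6.967 = 474.3 kN·m (hogging).
Span AB, ΣM about A with M_B applied at B: R_B^{AB}·10 = 1279 + 474.3, so R_B^{AB} = 175.3 kN and R_A = 238.7 − 175.3 = 63.42 kN.
Span BC, ΣM about C: R_B^{BC}·10.9 = 2317 + 474.3, so R_B^{BC} = 256.1 kN and R_C = 425.1 − 256.1 = 169 kN.
R_B = 175.3 + 256.1 = 431.3 kN.

R_B = 431.3 kN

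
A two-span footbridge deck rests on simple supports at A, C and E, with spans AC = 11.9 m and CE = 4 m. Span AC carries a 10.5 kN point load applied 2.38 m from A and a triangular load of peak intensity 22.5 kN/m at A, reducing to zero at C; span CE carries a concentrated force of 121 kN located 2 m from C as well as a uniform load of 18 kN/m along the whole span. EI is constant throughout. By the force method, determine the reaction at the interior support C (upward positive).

Take M_C as the redundant. Released structure: two simple spans AC and CE with a hinge at C.
End slopes at the hinge C, treating each span as simply supported:
  span AC: point load 10.5 at a = 2.38: Pab(L + a)/(6LEI) = 47.58/EI
  span AC: triangular load, peak 22.5: 7w₀L³/(360EI) = 737.3/EI
  span CE: point load 121 at a = 2: Pab(L + b)/(6LEI) = 121/EI
  span CE: UDL 18: wL³/(24EI) = 48/EI
  relative rotation θ_0 = (784.8 + 169)/EI = 953.8/EI
A unit hogging moment at C produces rotation L₁/(3EI) + L₂/(3EI) = 5.3/EI.
Slope continuity at C: θ_0 = M_C·5.3/EI, so M_C = 953.8/5.3 = 180 kN·m (hogging).
Span AC, ΣM about A with M_C applied at C: R_C^{AC}·11.9 = 556 + 180, so R_C^{AC} = 61.85 kN and R_A = 144.4 − 61.85 = 82.53 kN.
Span CE, ΣM about E: R_C^{CE}·4 = 386 + 180, so R_C^{CE} = 141.5 kN and R_E = 193 − 141.5 = 51.51 kN.
R_C = 61.85 + 141.5 = 203.3 kN.

R_C = 203.3 kN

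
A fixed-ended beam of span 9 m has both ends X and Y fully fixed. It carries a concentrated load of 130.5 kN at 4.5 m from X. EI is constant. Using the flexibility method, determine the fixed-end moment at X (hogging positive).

Take the two fixed-end moments M_X, M_Y as redundants; the released structure is the simple span XY.
End rotations of the released simple span under the applied load (×1/EI):
  at X: point load 130.5 at a = 4.5: Pab(L + b)/(6LEI) = 660.7/EI
  at Y: point load 130.5 at a = 4.5: Pab(L + a)/(6LEI) = 660.7/EI
  θ_X0 = 660.7/EI,  θ_Y0 = 660.7/EI
Flexibility coefficients: a unit moment at one end gives L/(3EI) there and L/(6EI) at the far end, so f₁₁ = f₂₂ = 3/EI and f₁₂ = f₂₁ = 1.5/EI.
Compatibility — zero rotation at each built-in end:
  3 M_X + 1.5 M_Y = 660.7
  1.5 M_X + 3 M_Y = 660.7
Solving the pair gives M_X = 146.8 kN·m and M_Y = 146.8 kN·m (hogging).

M_X = 146.8 kN·m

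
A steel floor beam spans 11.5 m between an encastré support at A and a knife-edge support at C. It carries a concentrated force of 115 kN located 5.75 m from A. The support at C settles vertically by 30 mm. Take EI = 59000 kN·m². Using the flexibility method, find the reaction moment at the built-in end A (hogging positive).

M_A = 288.1 kN·m

Remove the prop at C; the released (primary) structure is a cantilever built in at A.
Deflection at C on the released cantilever, summing each load's contribution:
  point load 115 at a = 5.75: Pa²(3L − a)/(6EI) = 18219/EI
Tip deflection under a unit load at C: L³/(3EI) = 507/EI.
With EI = 59000 kN·m²: δ_0 = 0.30879 m and δ_{CC} = 0.008593 m/kN.
Compatibility — the beam at C must follow the support down by 0.03 m: δ_0 − R_C·δ_{CC} = 0.03, so R_C = (0.30879 − 0.03)/0.008593 = 32.45 kN.
Moment equilibrium about A: M_A = Σ(load moments about A) − R_C·L = 661.2 − 32.45×11.5 = 288.1 kN·m.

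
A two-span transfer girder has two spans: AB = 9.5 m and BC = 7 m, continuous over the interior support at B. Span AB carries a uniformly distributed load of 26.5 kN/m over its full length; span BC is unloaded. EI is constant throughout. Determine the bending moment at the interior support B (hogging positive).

M_B = 172.1 kN·m

Release continuity at B by inserting a hinge; the redundant is the internal moment M_B. The primary structure is two simply-supported spans AB and BC.
Rotations at B on the released spans (each span's end-slope, ×1/EI):
  span AB: UDL 26.5: wL³/(24EI) = 946.7/EI
  relative rotation θ_0 = (946.7 + 0)/EI = 946.7/EI
A unit hogging moment at B produces rotation L₁/(3EI) + L₂/(3EI) = 5.5/EI.
Compatibility: M_B·(L₁+L₂)/(3EI) = θ_0, giving M_B = 172.1 kN·m (hogging).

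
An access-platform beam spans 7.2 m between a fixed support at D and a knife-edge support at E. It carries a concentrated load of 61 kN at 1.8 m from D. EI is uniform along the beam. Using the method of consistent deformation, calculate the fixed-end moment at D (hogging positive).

M_D = 72.06 kN·m

Choose R_E as the redundant. The primary structure is the cantilever fixed at D.
Deflection at E on the released cantilever, summing each load's contribution:
  point load 61 at a = 1.8: Pa²(3L − a)/(6EI) = 652.2/EI
Tip deflection under a unit load at E: L³/(3EI) = 124.4/EI.
Compatibility at E: δ_0 − R_E·δ_{EE} = 0, so R_E = 652.2/124.4 = 5.242 kN.
Moment equilibrium about D: M_D = Σ(load moments about D) − R_E·L = 109.8 − 5.242×7.2 = 72.06 kN·m.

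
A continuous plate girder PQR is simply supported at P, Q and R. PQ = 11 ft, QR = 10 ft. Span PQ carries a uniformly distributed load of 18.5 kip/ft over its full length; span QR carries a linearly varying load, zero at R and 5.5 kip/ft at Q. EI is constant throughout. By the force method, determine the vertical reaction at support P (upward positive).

R_P = 86.84 kip

Take M_Q as the redundant. Released structure: two simple spans PQ and QR with a hinge at Q.
Discontinuity in slope at Q on the released structure — sum the simple-span end rotations:
  span PQ: UDL 18.5: wL³/(24EI) = 1026/EI
  span QR: triangular load, peak 5.5: w₀L³/(45EI) = 122.2/EI
  relative rotation θ_0 = (1026 + 122.2)/EI = 1148/EI
A unit hogging moment at Q produces rotation L₁/(3EI) + L₂/(3EI) = 7/EI.
Compatibility: M_Q·(L₁+L₂)/(3EI) = θ_0, giving M_Q = 164 kip·ft (hogging).
Span PQ, ΣM about P with M_Q applied at Q: R_Q^{PQ}·11 = 1119 + 164, so R_Q^{PQ} = 116.7 kip and R_P = 203.5 − 116.7 = 86.84 kip.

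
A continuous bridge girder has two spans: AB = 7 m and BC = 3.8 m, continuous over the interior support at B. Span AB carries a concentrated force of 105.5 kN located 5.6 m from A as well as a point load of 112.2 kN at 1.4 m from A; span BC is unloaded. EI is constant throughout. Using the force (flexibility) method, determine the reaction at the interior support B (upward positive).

Take M_B as the redundant. Released structure: two simple spans AB and BC with a hinge at B.
Rotations at B on the released spans (each span's end-slope, ×1/EI):
  span AB: point load 105.5 at a = 5.6: Pab(L + a)/(6LEI) = 248.1/EI
  span AB: point load 112.2 at a = 1.4: Pab(L + a)/(6LEI) = 175.9/EI
  relative rotation θ_0 = (424.1 + 0)/EI = 424.1/EI
A unit hogging moment at B produces rotation L₁/(3EI) + L₂/(3EI) = 3.6/EI.
Slope continuity at B: θ_0 = M_B·3.6/EI, so M_B = 424.1/3.6 = 117.8 kN·m (hogging).
Span AB, ΣM about A with M_B applied at B: R_B^{AB}·7 = 747.9 + 117.8, so R_B^{AB} = 123.7 kN and R_A = 217.7 − 123.7 = 94.03 kN.
Span BC, ΣM about C: R_B^{BC}·3.8 = 0 + 117.8, so R_B^{BC} = 31 kN and R_C = 0 − 31 = -31 kN.
R_B = 123.7 + 31 = 154.7 kN.

R_B = 154.7 kN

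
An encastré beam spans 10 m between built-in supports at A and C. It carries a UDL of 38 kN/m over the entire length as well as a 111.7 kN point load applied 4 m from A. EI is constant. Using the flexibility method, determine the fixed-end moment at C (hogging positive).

M_C = 423.9 kN·m

Take the two fixed-end moments M_A, M_C as redundants; the released structure is the simple span AC.
End rotations of the released simple span under the applied load (×1/EI):
  at A: UDL 38: wL³/(24EI) = 1583/EI
  at C: UDL 38: wL³/(24EI) = 1583/EI
  at A: point load 111.7 at a = 4: Pab(L + b)/(6LEI) = 714.9/EI
  at C: point load 111.7 at a = 4: Pab(L + a)/(6LEI) = 625.5/EI
  θ_A0 = 2298/EI,  θ_C0 = 2209/EI
Flexibility coefficients: a unit moment at one end gives L/(3EI) there and L/(6EI) at the far end, so f₁₁ = f₂₂ = 3.333/EI and f₁₂ = f₂₁ = 1.667/EI.
Compatibility — zero rotation at each built-in end:
  3.333 M_A + 1.667 M_C = 2298
  1.667 M_A + 3.333 M_C = 2209
Solving the pair gives M_A = 477.5 kN·m and M_C = 423.9 kN·m (hogging).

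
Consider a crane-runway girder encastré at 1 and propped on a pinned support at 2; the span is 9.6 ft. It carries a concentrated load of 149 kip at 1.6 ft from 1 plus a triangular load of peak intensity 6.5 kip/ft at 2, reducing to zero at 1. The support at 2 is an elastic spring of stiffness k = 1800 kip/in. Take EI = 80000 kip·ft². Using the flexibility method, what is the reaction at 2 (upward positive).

R_2 = 22.74 kip

Choose R_2 as the redundant. The primary structure is the cantilever fixed at 1.
Primary-structure tip deflection at 2 by superposition:
  point load 149 at a = 1.6: Pa²(3L − a)/(6EI) = 1729/EI
  triangular load, peak 6.5 at the free end: 11w₀L⁴/(120EI) = 5061/EI
  δ_0 = 6790/EI
Tip deflection under a unit load at 2: L³/(3EI) = 294.9/EI.
With EI = 80000 kip·ft²: δ_0 = 0.084874 ft and δ_{22} = 0.003686 ft/kip.
Compatibility — the spring shortens by R_2/k under the reaction it provides: δ_0 − R_2·δ_{22} = R_2/k. With 1/k = 1/(1800×12) ft/kip = 0.000046 ft/kip, R_2 = δ_0 / (δ_{22} + 1/k) = 0.084874 / (0.003686 + 0.000046) = 22.74 kip.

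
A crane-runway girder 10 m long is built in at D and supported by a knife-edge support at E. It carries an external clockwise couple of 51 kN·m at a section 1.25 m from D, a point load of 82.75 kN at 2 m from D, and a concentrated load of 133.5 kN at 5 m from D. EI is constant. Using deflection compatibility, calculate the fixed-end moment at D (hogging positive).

Take the reaction at E as the redundant and release it; the primary structure is a cantilever fixed at D.
Primary-structure tip deflection at E by superposition:
  clockwise couple 51 at a = 1.25: M₀a(2L − a)/(2EI) = 597.7/EI
  point load 82.75 at a = 2: Pa²(3L − a)/(6EI) = 1545/EI
  point load 133.5 at a = 5: Pa²(3L − a)/(6EI) = 13906/EI
  δ_0 = 16049/EI
Flexibility coefficient — unit upward force at E: δ_{EE} = L³/(3EI) = 333.3/EI.
The prop prevents deflection at E: R_E = δ_0/δ_{EE} = 16049/333.3 = 48.15 kN.
Moment equilibrium about D: M_D = Σ(load moments about D) − R_E·L = 884 − 48.15×10 = 402.5 kN·m.

M_D = 402.5 kN·m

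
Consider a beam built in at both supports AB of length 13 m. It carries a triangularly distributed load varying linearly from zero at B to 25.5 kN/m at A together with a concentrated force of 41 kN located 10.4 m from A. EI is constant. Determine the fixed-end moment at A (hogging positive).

M_A = 232.5 kN·m

Take the two fixed-end moments M_A, M_B as redundants; the released structure is the simple span AB.
End rotations of the released simple span under the applied load (×1/EI):
  at A: triangular load, peak 25.5: w₀L³/(45EI) = 1245/EI
  at B: triangular load, peak 25.5: 7w₀L³/(360EI) = 1089/EI
  at A: point load 41 at a = 10.4: Pab(L + b)/(6LEI) = 221.7/EI
  at B: point load 41 at a = 10.4: Pab(L + a)/(6LEI) = 332.6/EI
  θ_A0 = 1467/EI,  θ_B0 = 1422/EI
Flexibility coefficients: a unit moment at one end gives L/(3EI) there and L/(6EI) at the far end, so f₁₁ = f₂₂ = 4.333/EI and f₁₂ = f₂₁ = 2.167/EI.
Compatibility — zero rotation at each built-in end:
  4.333 M_A + 2.167 M_B = 1467
  2.167 M_A + 4.333 M_B = 1422
Solving the pair gives M_A = 232.5 kN·m and M_B = 211.9 kN·m (hogging).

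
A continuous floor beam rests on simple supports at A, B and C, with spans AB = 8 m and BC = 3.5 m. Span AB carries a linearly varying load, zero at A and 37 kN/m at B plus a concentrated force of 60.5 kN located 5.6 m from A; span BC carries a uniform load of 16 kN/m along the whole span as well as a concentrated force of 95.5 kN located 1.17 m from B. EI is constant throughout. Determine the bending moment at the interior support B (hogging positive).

M_B = 196.2 kN·m

Take M_B as the redundant. Released structure: two simple spans AB and BC with a hinge at B.
Discontinuity in slope at B on the released structure — sum the simple-span end rotations:
  span AB: triangular load, peak 37: w₀L³/(45EI) = 421/EI
  span AB: point load 60.5 at a = 5.6: Pab(L + a)/(6LEI) = 230.4/EI
  span BC: UDL 16: wL³/(24EI) = 28.58/EI
  span BC: point load 95.5 at a = 1.17: Pab(L + b)/(6LEI) = 72.28/EI
  relative rotation θ_0 = (651.4 + 100.9)/EI = 752.2/EI
A unit hogging moment at B produces rotation L₁/(3EI) + L₂/(3EI) = 3.833/EI.
Compatibility: M_B·(L₁+L₂)/(3EI) = θ_0, giving M_B = 196.2 kN·m (hogging).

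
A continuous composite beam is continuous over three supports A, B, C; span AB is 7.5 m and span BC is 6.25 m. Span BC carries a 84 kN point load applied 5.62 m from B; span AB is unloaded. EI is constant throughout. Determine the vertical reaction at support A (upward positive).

Release continuity at B by inserting a hinge; the redundant is the internal moment M_B. The primary structure is two simply-supported spans AB and BC.
Discontinuity in slope at B on the released structure — sum the simple-span end rotations:
  span BC: point load 84 at a = 5.62: Pab(L + b)/(6LEI) = 54.56/EI
  relative rotation θ_0 = (0 + 54.56)/EI = 54.56/EI
A unit hogging moment at B produces rotation L₁/(3EI) + L₂/(3EI) = 4.583/EI.
Compatibility: M_B·(L₁+L₂)/(3EI) = θ_0, giving M_B = 11.91 kN·m (hogging).
Span AB, ΣM about A with M_B applied at B: R_B^{AB}·7.5 = 0 + 11.91, so R_B^{AB} = 1.587 kN and R_A = 0 − 1.587 = -1.587 kN.

R_A = -1.587 kN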